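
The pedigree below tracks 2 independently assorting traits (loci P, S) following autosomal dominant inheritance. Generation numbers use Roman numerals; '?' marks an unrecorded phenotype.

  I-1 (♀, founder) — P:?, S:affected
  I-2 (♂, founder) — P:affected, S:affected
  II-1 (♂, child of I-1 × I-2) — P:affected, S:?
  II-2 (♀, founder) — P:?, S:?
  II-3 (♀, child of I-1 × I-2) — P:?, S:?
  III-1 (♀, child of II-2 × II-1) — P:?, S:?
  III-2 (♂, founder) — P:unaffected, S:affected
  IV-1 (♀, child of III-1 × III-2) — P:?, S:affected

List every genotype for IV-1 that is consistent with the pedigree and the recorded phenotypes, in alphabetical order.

P/I-1 ? ·: pp|Pp|PP
P/I-2 aff ·: Pp|PP
P/II-1 aff I-1×I-2: Pp|PP
P/II-2 ? ·: pp|Pp|PP
P/II-3 ? I-1×I-2: pp|Pp|PP
P/III-1 ? II-2×II-1: pp|Pp|PP
P/III-2 un ·: pp
P/IV-1 ? III-1×III-2: pp|Pp
⇒ P over [I-1,I-2,II-1,II-2,II-3,III-1,III-2,IV-1]: 148 consistent
S/I-1 aff ·: Ss|SS
S/I-2 aff ·: Ss|SS
S/II-1 ? I-1×I-2: ss|Ss|SS
S/II-2 ? ·: ss|Ss|SS
S/II-3 ? I-1×I-2: ss|Ss|SS
S/III-1 ? II-2×II-1: ss|Ss|SS
S/III-2 aff ·: Ss|SS
S/IV-1 aff III-1×III-2: Ss|SS
⇒ S over [I-1,I-2,II-1,II-2,II-3,III-1,III-2,IV-1]: 302 consistent

IV-1 ∈ {Pp SS, Pp Ss, pp SS, pp Ss}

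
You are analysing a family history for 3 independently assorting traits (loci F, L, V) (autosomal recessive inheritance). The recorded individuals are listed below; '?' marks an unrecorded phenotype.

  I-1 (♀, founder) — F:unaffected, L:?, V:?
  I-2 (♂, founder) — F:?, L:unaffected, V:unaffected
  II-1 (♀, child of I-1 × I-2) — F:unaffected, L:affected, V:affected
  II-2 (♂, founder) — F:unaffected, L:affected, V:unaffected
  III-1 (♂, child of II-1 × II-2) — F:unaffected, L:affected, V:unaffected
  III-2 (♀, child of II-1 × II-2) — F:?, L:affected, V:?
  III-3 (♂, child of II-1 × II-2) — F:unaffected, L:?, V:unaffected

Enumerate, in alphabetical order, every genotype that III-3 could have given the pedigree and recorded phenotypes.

F/I-1 un ·: FF|Ff
F/I-2 ? ·: FF|Ff|ff
F/II-1 un I-1×I-2: FF|Ff
F/II-2 un ·: FF|Ff
F/III-1 un II-1×II-2: FF|Ff
F/III-2 ? II-1×II-2: FF|Ff|ff
F/III-3 un II-1×II-2: FF|Ff
⇒ F over [I-1,I-2,II-1,II-2,III-1,III-2,III-3]: 136 consistent
L/I-1 ? ·: Ll|ll
L/I-2 un ·: Ll
L/II-1 aff I-1×I-2: ll
L/II-2 aff ·: ll
L/III-1 aff II-1×II-2: ll
L/III-2 aff II-1×II-2: ll
L/III-3 ? II-1×II-2: ll
⇒ L over [I-1,I-2,II-1,II-2,III-1,III-2,III-3]: 2 consistent
V/I-1 ? ·: Vv|vv
V/I-2 un ·: Vv
V/II-1 aff I-1×I-2: vv
V/II-2 un ·: VV|Vv
V/III-1 un II-1×II-2: Vv
V/III-2 ? II-1×II-2: Vv|vv
V/III-3 un II-1×II-2: Vv
⇒ V over [I-1,I-2,II-1,II-2,III-1,III-2,III-3]: 6 consistent

III-3 ∈ {FF ll Vv, Ff ll Vv}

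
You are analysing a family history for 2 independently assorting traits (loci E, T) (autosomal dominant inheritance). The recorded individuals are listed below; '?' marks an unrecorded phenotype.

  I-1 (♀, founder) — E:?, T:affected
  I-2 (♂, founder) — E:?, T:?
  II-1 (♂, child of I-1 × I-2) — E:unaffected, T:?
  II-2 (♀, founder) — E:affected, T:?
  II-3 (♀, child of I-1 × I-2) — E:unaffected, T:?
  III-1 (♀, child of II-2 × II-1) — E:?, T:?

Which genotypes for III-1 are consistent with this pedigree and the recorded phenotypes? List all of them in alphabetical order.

III-1 ∈ {Ee TT, Ee Tt, Ee tt, ee TT, ee Tt, ee tt}

E/I-1 ? ·: ee|Ee
E/I-2 ? ·: ee|Ee
E/II-1 un I-1×I-2: ee
E/II-2 aff ·: Ee|EE
E/II-3 un I-1×I-2: ee
E/III-1 ? II-2×II-1: ee|Ee
⇒ E over [I-1,I-2,II-1,II-2,II-3,III-1]: 12 consistent
T/I-1 aff ·: Tt|TT
T/I-2 ? ·: tt|Tt|TT
T/II-1 ? I-1×I-2: tt|Tt|TT
T/II-2 ? ·: tt|Tt|TT
T/II-3 ? I-1×I-2: tt|Tt|TT
T/III-1 ? II-2×II-1: tt|Tt|TT
⇒ T over [I-1,I-2,II-1,II-2,II-3,III-1]: 122 consistent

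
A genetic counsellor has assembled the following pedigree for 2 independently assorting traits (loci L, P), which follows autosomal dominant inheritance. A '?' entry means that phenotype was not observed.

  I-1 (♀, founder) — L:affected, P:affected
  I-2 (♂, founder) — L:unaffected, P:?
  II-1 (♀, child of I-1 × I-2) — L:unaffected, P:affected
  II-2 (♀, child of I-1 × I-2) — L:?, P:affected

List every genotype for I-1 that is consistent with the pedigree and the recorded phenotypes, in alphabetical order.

I-1 ∈ {Ll PP, Ll Pp}

L/I-1 aff ·: Ll
L/I-2 un ·: ll
L/II-1 un I-1×I-2: ll
L/II-2 ? I-1×I-2: ll|Ll
⇒ L over [I-1,I-2,II-1,II-2]: 2 consistent
P/I-1 aff ·: Pp|PP
P/I-2 ? ·: pp|Pp|PP
P/II-1 aff I-1×I-2: Pp|PP
P/II-2 aff I-1×I-2: Pp|PP
⇒ P over [I-1,I-2,II-1,II-2]: 15 consistent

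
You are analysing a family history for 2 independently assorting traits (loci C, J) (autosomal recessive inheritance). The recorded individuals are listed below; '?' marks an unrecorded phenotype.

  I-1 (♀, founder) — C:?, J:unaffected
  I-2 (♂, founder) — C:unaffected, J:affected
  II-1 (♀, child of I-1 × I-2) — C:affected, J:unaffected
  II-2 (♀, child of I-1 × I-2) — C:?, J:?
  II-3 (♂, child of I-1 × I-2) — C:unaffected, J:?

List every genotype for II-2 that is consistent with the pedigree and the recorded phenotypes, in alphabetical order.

C/I-1 ? ·: Cc|cc
C/I-2 un ·: Cc
C/II-1 aff I-1×I-2: cc
C/II-2 ? I-1×I-2: CC|Cc|cc
C/II-3 un I-1×I-2: CC|Cc
⇒ C over [I-1,I-2,II-1,II-2,II-3]: 8 consistent
J/I-1 un ·: JJ|Jj
J/I-2 aff ·: jj
J/II-1 un I-1×I-2: Jj
J/II-2 ? I-1×I-2: Jj|jj
J/II-3 ? I-1×I-2: Jj|jj
⇒ J over [I-1,I-2,II-1,II-2,II-3]: 5 consistent

II-2 ∈ {CC Jj, CC jj, Cc Jj, Cc jj, cc Jj, cc jj}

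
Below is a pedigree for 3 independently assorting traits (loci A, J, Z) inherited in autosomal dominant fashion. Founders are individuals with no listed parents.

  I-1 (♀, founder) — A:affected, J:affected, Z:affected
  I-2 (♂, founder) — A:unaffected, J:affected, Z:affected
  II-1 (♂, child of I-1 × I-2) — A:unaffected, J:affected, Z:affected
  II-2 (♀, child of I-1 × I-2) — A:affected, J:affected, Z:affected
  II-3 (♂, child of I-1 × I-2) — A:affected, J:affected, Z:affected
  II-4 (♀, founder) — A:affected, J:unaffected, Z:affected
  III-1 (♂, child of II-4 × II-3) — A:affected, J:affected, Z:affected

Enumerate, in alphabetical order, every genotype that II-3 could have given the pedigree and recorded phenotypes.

II-3 ∈ {Aa JJ ZZ, Aa JJ Zz, Aa Jj ZZ, Aa Jj Zz}

A/I-1 aff ·: Aa
A/I-2 un ·: aa
A/II-1 un I-1×I-2: aa
A/II-2 aff I-1×I-2: Aa
A/II-3 aff I-1×I-2: Aa
A/II-4 aff ·: Aa|AA
A/III-1 aff II-4×II-3: Aa|AA
⇒ A over [I-1,I-2,II-1,II-2,II-3,II-4,III-1]: 4 consistent
J/I-1 aff ·: Jj|JJ
J/I-2 aff ·: Jj|JJ
J/II-1 aff I-1×I-2: Jj|JJ
J/II-2 aff I-1×I-2: Jj|JJ
J/II-3 aff I-1×I-2: Jj|JJ
J/II-4 un ·: jj
J/III-1 aff II-4×II-3: Jj
⇒ J over [I-1,I-2,II-1,II-2,II-3,II-4,III-1]: 25 consistent
Z/I-1 aff ·: Zz|ZZ
Z/I-2 aff ·: Zz|ZZ
Z/II-1 aff I-1×I-2: Zz|ZZ
Z/II-2 aff I-1×I-2: Zz|ZZ
Z/II-3 aff I-1×I-2: Zz|ZZ
Z/II-4 aff ·: Zz|ZZ
Z/III-1 aff II-4×II-3: Zz|ZZ
⇒ Z over [I-1,I-2,II-1,II-2,II-3,II-4,III-1]: 87 consistent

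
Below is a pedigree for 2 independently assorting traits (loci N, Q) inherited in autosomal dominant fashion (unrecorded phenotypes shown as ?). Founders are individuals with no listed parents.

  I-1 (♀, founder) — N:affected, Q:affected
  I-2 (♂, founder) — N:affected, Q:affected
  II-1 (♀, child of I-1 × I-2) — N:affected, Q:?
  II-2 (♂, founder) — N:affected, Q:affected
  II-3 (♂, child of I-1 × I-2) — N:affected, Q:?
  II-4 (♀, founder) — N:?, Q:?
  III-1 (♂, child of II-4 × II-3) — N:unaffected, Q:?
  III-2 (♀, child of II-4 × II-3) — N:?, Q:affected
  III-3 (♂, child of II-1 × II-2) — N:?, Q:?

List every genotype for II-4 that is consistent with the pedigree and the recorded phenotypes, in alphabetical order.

N/I-1 aff ·: Nn|NN
N/I-2 aff ·: Nn|NN
N/II-1 aff I-1×I-2: Nn|NN
N/II-2 aff ·: Nn|NN
N/II-3 aff I-1×I-2: Nn
N/II-4 ? ·: nn|Nn
N/III-1 un II-4×II-3: nn
N/III-2 ? II-4×II-3: nn|Nn|NN
N/III-3 ? II-1×II-2: nn|Nn|NN
⇒ N over [I-1,I-2,II-1,II-2,II-3,II-4,III-1,III-2,III-3]: 120 consistent
Q/I-1 aff ·: Qq|QQ
Q/I-2 aff ·: Qq|QQ
Q/II-1 ? I-1×I-2: qq|Qq|QQ
Q/II-2 aff ·: Qq|QQ
Q/II-3 ? I-1×I-2: qq|Qq|QQ
Q/II-4 ? ·: qq|Qq|QQ
Q/III-1 ? II-4×II-3: qq|Qq|QQ
Q/III-2 aff II-4×II-3: Qq|QQ
Q/III-3 ? II-1×II-2: qq|Qq|QQ
⇒ Q over [I-1,I-2,II-1,II-2,II-3,II-4,III-1,III-2,III-3]: 537 consistent

II-4 ∈ {Nn QQ, Nn Qq, Nn qq, nn QQ, nn Qq, nn qq}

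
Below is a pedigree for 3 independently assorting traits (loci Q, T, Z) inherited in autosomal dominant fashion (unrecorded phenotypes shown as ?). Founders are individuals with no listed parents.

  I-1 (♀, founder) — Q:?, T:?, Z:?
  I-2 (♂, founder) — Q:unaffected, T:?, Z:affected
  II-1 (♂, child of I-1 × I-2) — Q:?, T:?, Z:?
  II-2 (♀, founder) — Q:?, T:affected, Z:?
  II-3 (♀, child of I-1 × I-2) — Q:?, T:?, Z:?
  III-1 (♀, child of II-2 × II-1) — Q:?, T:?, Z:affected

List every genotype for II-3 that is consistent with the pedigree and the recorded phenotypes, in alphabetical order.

II-3 ∈ {Qq TT ZZ, Qq TT Zz, Qq TT zz, Qq Tt ZZ, Qq Tt Zz, Qq Tt zz, Qq tt ZZ, Qq tt Zz, Qq tt zz, qq TT ZZ, qq TT Zz, qq TT zz, qq Tt ZZ, qq Tt Zz, qq Tt zz, qq tt ZZ, qq tt Zz, qq tt zz}

Q/I-1 ? ·: qq|Qq|QQ
Q/I-2 un ·: qq
Q/II-1 ? I-1×I-2: qq|Qq
Q/II-2 ? ·: qq|Qq|QQ
Q/II-3 ? I-1×I-2: qq|Qq
Q/III-1 ? II-2×II-1: qq|Qq|QQ
⇒ Q over [I-1,I-2,II-1,II-2,II-3,III-1]: 33 consistent
T/I-1 ? ·: tt|Tt|TT
T/I-2 ? ·: tt|Tt|TT
T/II-1 ? I-1×I-2: tt|Tt|TT
T/II-2 aff ·: Tt|TT
T/II-3 ? I-1×I-2: tt|Tt|TT
T/III-1 ? II-2×II-1: tt|Tt|TT
⇒ T over [I-1,I-2,II-1,II-2,II-3,III-1]: 113 consistent
Z/I-1 ? ·: zz|Zz|ZZ
Z/I-2 aff ·: Zz|ZZ
Z/II-1 ? I-1×I-2: zz|Zz|ZZ
Z/II-2 ? ·: zz|Zz|ZZ
Z/II-3 ? I-1×I-2: zz|Zz|ZZ
Z/III-1 aff II-2×II-1: Zz|ZZ
⇒ Z over [I-1,I-2,II-1,II-2,II-3,III-1]: 92 consistent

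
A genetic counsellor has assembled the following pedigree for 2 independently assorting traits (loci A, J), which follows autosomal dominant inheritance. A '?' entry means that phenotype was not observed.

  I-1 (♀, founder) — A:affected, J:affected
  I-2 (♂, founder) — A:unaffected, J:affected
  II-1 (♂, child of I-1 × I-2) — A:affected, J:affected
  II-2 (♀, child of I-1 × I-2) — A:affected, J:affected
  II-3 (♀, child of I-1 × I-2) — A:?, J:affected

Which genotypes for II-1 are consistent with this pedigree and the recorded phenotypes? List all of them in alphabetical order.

A/I-1 aff ·: Aa|AA
A/I-2 un ·: aa
A/II-1 aff I-1×I-2: Aa
A/II-2 aff I-1×I-2: Aa
A/II-3 ? I-1×I-2: aa|Aa
⇒ A over [I-1,I-2,II-1,II-2,II-3]: 3 consistent
J/I-1 aff ·: Jj|JJ
J/I-2 aff ·: Jj|JJ
J/II-1 aff I-1×I-2: Jj|JJ
J/II-2 aff I-1×I-2: Jj|JJ
J/II-3 aff I-1×I-2: Jj|JJ
⇒ J over [I-1,I-2,II-1,II-2,II-3]: 25 consistent

II-1 ∈ {Aa JJ, Aa Jj}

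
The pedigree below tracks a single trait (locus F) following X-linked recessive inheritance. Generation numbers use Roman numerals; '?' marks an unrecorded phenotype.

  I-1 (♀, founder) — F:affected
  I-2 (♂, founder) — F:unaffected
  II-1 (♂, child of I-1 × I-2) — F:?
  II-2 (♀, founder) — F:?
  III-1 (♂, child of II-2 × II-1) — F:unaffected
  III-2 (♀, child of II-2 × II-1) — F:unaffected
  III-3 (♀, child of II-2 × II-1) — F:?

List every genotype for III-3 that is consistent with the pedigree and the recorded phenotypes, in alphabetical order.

III-3 ∈ {X^FX^f, X^fX^f}

F/I-1 aff ·: X^fX^f
F/I-2 un ·: X^FY
F/II-1 ? I-1×I-2: X^fY
F/II-2 ? ·: X^FX^F|X^FX^f
F/III-1 un II-2×II-1: X^FY
F/III-2 un II-2×II-1: X^FX^f
F/III-3 ? II-2×II-1: X^FX^f|X^fX^f
⇒ F over [I-1,I-2,II-1,II-2,III-1,III-2,III-3]: 3 consistent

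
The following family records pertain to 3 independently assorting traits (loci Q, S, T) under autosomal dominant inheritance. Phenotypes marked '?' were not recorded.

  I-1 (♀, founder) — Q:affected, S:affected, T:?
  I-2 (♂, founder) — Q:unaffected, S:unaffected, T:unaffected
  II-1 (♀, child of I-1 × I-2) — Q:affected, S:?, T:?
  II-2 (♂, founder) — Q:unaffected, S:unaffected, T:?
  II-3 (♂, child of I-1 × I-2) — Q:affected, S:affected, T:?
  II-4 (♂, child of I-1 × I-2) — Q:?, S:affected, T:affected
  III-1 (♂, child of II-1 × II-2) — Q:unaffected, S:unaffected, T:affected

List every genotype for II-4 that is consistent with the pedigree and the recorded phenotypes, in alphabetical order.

II-4 ∈ {Qq Ss Tt, qq Ss Tt}

Q/I-1 aff ·: Qq|QQ
Q/I-2 un ·: qq
Q/II-1 aff I-1×I-2: Qq
Q/II-2 un ·: qq
Q/II-3 aff I-1×I-2: Qq
Q/II-4 ? I-1×I-2: qq|Qq
Q/III-1 un II-1×II-2: qq
⇒ Q over [I-1,I-2,II-1,II-2,II-3,II-4,III-1]: 3 consistent
S/I-1 aff ·: Ss|SS
S/I-2 un ·: ss
S/II-1 ? I-1×I-2: ss|Ss
S/II-2 un ·: ss
S/II-3 aff I-1×I-2: Ss
S/II-4 aff I-1×I-2: Ss
S/III-1 un II-1×II-2: ss
⇒ S over [I-1,I-2,II-1,II-2,II-3,II-4,III-1]: 3 consistent
T/I-1 ? ·: Tt|TT
T/I-2 un ·: tt
T/II-1 ? I-1×I-2: tt|Tt
T/II-2 ? ·: tt|Tt|TT
T/II-3 ? I-1×I-2: tt|Tt
T/II-4 aff I-1×I-2: Tt
T/III-1 aff II-1×II-2: Tt|TT
⇒ T over [I-1,I-2,II-1,II-2,II-3,II-4,III-1]: 19 consistent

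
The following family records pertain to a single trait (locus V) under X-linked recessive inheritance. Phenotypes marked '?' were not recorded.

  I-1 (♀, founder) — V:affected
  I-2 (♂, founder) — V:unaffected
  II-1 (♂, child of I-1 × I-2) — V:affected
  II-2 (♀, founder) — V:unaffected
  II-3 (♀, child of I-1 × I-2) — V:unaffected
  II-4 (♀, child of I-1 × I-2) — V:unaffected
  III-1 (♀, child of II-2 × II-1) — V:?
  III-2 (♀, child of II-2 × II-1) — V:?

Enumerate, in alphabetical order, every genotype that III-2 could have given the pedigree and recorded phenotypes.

III-2 ∈ {X^VX^v, X^vX^v}

V/I-1 aff ·: X^vX^v
V/I-2 un ·: X^VY
V/II-1 aff I-1×I-2: X^vY
V/II-2 un ·: X^VX^V|X^VX^v
V/II-3 un I-1×I-2: X^VX^v
V/II-4 un I-1×I-2: X^VX^v
V/III-1 ? II-2×II-1: X^VX^v|X^vX^v
V/III-2 ? II-2×II-1: X^VX^v|X^vX^v
⇒ V over [I-1,I-2,II-1,II-2,II-3,II-4,III-1,III-2]: 5 consistent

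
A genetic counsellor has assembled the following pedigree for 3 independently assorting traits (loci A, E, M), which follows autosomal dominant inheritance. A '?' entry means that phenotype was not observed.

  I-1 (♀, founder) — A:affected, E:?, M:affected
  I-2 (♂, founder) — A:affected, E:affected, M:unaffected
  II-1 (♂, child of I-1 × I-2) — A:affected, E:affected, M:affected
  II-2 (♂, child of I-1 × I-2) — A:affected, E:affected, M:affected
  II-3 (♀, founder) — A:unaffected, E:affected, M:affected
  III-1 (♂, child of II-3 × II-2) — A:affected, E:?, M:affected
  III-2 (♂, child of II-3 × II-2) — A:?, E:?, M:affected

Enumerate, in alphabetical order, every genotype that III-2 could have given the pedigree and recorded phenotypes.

III-2 ∈ {Aa EE MM, Aa EE Mm, Aa Ee MM, Aa Ee Mm, Aa ee MM, Aa ee Mm, aa EE MM, aa EE Mm, aa Ee MM, aa Ee Mm, aa ee MM, aa ee Mm}

A/I-1 aff ·: Aa|AA
A/I-2 aff ·: Aa|AA
A/II-1 aff I-1×I-2: Aa|AA
A/II-2 aff I-1×I-2: Aa|AA
A/II-3 un ·: aa
A/III-1 aff II-3×II-2: Aa
A/III-2 ? II-3×II-2: aa|Aa
⇒ A over [I-1,I-2,II-1,II-2,II-3,III-1,III-2]: 19 consistent
E/I-1 ? ·: ee|Ee|EE
E/I-2 aff ·: Ee|EE
E/II-1 aff I-1×I-2: Ee|EE
E/II-2 aff I-1×I-2: Ee|EE
E/II-3 aff ·: Ee|EE
E/III-1 ? II-3×II-2: ee|Ee|EE
E/III-2 ? II-3×II-2: ee|Ee|EE
⇒ E over [I-1,I-2,II-1,II-2,II-3,III-1,III-2]: 139 consistent
M/I-1 aff ·: Mm|MM
M/I-2 un ·: mm
M/II-1 aff I-1×I-2: Mm
M/II-2 aff I-1×I-2: Mm
M/II-3 aff ·: Mm|MM
M/III-1 aff II-3×II-2: Mm|MM
M/III-2 aff II-3×II-2: Mm|MM
⇒ M over [I-1,I-2,II-1,II-2,II-3,III-1,III-2]: 16 consistent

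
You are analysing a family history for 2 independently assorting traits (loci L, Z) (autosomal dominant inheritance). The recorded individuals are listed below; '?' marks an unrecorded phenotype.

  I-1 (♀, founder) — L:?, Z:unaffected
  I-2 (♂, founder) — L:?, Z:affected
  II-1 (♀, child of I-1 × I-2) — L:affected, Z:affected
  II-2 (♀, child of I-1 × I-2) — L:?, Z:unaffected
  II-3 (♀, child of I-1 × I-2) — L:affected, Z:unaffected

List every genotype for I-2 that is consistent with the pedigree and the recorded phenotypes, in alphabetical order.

L/I-1 ? ·: ll|Ll|LL
L/I-2 ? ·: ll|Ll|LL
L/II-1 aff I-1×I-2: Ll|LL
L/II-2 ? I-1×I-2: ll|Ll|LL
L/II-3 aff I-1×I-2: Ll|LL
⇒ L over [I-1,I-2,II-1,II-2,II-3]: 35 consistent
Z/I-1 un ·: zz
Z/I-2 aff ·: Zz
Z/II-1 aff I-1×I-2: Zz
Z/II-2 un I-1×I-2: zz
Z/II-3 un I-1×I-2: zz
⇒ Z over [I-1,I-2,II-1,II-2,II-3]: 1 consistent

I-2 ∈ {LL Zz, Ll Zz, ll Zz}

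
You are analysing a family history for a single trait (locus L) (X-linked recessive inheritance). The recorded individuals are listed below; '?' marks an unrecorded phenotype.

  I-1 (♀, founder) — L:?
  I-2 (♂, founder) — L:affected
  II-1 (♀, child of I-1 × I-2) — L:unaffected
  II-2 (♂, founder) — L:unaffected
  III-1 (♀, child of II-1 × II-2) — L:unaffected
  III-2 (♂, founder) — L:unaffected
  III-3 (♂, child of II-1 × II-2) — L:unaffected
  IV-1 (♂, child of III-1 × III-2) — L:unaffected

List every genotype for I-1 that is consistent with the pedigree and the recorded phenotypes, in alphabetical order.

I-1 ∈ {X^LX^L, X^LX^l}

L/I-1 ? ·: X^LX^L|X^LX^l
L/I-2 aff ·: X^lY
L/II-1 un I-1×I-2: X^LX^l
L/II-2 un ·: X^LY
L/III-1 un II-1×II-2: X^LX^L|X^LX^l
L/III-2 un ·: X^LY
L/III-3 un II-1×II-2: X^LY
L/IV-1 un III-1×III-2: X^LY
⇒ L over [I-1,I-2,II-1,II-2,III-1,III-2,III-3,IV-1]: 4 consistent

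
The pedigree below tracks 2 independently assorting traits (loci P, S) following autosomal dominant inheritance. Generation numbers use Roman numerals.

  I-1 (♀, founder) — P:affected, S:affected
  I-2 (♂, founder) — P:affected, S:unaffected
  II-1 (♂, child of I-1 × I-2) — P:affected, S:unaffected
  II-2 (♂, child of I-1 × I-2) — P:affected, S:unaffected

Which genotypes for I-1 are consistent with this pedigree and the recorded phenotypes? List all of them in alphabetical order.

P/I-1 aff ·: Pp|PP
P/I-2 aff ·: Pp|PP
P/II-1 aff I-1×I-2: Pp|PP
P/II-2 aff I-1×I-2: Pp|PP
⇒ P over [I-1,I-2,II-1,II-2]: 13 consistent
S/I-1 aff ·: Ss
S/I-2 un ·: ss
S/II-1 un I-1×I-2: ss
S/II-2 un I-1×I-2: ss
⇒ S over [I-1,I-2,II-1,II-2]: 1 consistent

I-1 ∈ {PP Ss, Pp Ss}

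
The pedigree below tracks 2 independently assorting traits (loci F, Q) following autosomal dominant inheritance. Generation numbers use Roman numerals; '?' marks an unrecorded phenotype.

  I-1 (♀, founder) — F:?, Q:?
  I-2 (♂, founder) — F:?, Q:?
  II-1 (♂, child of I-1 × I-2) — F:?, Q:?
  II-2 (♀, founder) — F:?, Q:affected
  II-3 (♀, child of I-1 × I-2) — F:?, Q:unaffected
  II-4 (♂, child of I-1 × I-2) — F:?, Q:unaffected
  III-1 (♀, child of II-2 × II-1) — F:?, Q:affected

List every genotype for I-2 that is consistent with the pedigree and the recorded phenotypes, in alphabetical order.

I-2 ∈ {FF Qq, FF qq, Ff Qq, Ff qq, ff Qq, ff qq}

F/I-1 ? ·: ff|Ff|FF
F/I-2 ? ·: ff|Ff|FF
F/II-1 ? I-1×I-2: ff|Ff|FF
F/II-2 ? ·: ff|Ff|FF
F/II-3 ? I-1×I-2: ff|Ff|FF
F/II-4 ? I-1×I-2: ff|Ff|FF
F/III-1 ? II-2×II-1: ff|Ff|FF
⇒ F over [I-1,I-2,II-1,II-2,II-3,II-4,III-1]: 333 consistent
Q/I-1 ? ·: qq|Qq
Q/I-2 ? ·: qq|Qq
Q/II-1 ? I-1×I-2: qq|Qq|QQ
Q/II-2 aff ·: Qq|QQ
Q/II-3 un I-1×I-2: qq
Q/II-4 un I-1×I-2: qq
Q/III-1 aff II-2×II-1: Qq|QQ
⇒ Q over [I-1,I-2,II-1,II-2,II-3,II-4,III-1]: 23 consistent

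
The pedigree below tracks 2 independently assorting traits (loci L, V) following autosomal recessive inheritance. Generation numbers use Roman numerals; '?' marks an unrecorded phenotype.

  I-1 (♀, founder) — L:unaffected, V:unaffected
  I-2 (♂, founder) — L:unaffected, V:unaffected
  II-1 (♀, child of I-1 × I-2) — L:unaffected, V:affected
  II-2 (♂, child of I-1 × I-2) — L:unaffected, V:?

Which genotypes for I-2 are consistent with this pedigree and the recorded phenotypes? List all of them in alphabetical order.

L/I-1 un ·: LL|Ll
L/I-2 un ·: LL|Ll
L/II-1 un I-1×I-2: LL|Ll
L/II-2 un I-1×I-2: LL|Ll
⇒ L over [I-1,I-2,II-1,II-2]: 13 consistent
V/I-1 un ·: Vv
V/I-2 un ·: Vv
V/II-1 aff I-1×I-2: vv
V/II-2 ? I-1×I-2: VV|Vv|vv
⇒ V over [I-1,I-2,II-1,II-2]: 3 consistent

I-2 ∈ {LL Vv, Ll Vv}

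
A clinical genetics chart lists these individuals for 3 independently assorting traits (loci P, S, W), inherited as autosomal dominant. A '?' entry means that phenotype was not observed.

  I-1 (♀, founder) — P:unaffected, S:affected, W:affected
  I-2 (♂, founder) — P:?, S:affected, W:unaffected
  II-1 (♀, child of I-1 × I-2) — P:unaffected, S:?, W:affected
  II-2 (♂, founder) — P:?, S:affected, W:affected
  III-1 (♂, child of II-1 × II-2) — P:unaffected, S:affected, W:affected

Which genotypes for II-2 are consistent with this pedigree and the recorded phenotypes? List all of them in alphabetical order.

II-2 ∈ {Pp SS WW, Pp SS Ww, Pp Ss WW, Pp Ss Ww, pp SS WW, pp SS Ww, pp Ss WW, pp Ss Ww}

P/I-1 un ·: pp
P/I-2 ? ·: pp|Pp
P/II-1 un I-1×I-2: pp
P/II-2 ? ·: pp|Pp
P/III-1 un II-1×II-2: pp
⇒ P over [I-1,I-2,II-1,II-2,III-1]: 4 consistent
S/I-1 aff ·: Ss|SS
S/I-2 aff ·: Ss|SS
S/II-1 ? I-1×I-2: ss|Ss|SS
S/II-2 aff ·: Ss|SS
S/III-1 aff II-1×II-2: Ss|SS
⇒ S over [I-1,I-2,II-1,II-2,III-1]: 26 consistent
W/I-1 aff ·: Ww|WW
W/I-2 un ·: ww
W/II-1 aff I-1×I-2: Ww
W/II-2 aff ·: Ww|WW
W/III-1 aff II-1×II-2: Ww|WW
⇒ W over [I-1,I-2,II-1,II-2,III-1]: 8 consistent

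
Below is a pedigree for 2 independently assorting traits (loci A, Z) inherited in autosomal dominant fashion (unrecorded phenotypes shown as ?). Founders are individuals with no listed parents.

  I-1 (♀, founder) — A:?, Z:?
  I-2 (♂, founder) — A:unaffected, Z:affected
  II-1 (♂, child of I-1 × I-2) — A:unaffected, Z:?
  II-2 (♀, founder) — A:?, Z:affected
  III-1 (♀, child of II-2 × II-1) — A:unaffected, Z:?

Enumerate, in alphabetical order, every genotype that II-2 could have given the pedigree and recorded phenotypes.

II-2 ∈ {Aa ZZ, Aa Zz, aa ZZ, aa Zz}

A/I-1 ? ·: aa|Aa
A/I-2 un ·: aa
A/II-1 un I-1×I-2: aa
A/II-2 ? ·: aa|Aa
A/III-1 un II-2×II-1: aa
⇒ A over [I-1,I-2,II-1,II-2,III-1]: 4 consistent
Z/I-1 ? ·: zz|Zz|ZZ
Z/I-2 aff ·: Zz|ZZ
Z/II-1 ? I-1×I-2: zz|Zz|ZZ
Z/II-2 aff ·: Zz|ZZ
Z/III-1 ? II-2×II-1: zz|Zz|ZZ
⇒ Z over [I-1,I-2,II-1,II-2,III-1]: 43 consistent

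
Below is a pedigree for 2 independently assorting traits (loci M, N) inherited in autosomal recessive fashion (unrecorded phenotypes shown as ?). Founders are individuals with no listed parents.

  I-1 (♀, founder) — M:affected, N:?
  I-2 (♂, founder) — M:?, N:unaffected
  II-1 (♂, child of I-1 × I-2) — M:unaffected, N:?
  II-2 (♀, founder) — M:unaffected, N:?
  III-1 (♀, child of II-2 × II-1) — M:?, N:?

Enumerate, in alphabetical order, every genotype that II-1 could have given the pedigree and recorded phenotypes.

II-1 ∈ {Mm NN, Mm Nn, Mm nn}

M/I-1 aff ·: mm
M/I-2 ? ·: MM|Mm
M/II-1 un I-1×I-2: Mm
M/II-2 un ·: MM|Mm
M/III-1 ? II-2×II-1: MM|Mm|mm
⇒ M over [I-1,I-2,II-1,II-2,III-1]: 10 consistent
N/I-1 ? ·: NN|Nn|nn
N/I-2 un ·: NN|Nn
N/II-1 ? I-1×I-2: NN|Nn|nn
N/II-2 ? ·: NN|Nn|nn
N/III-1 ? II-2×II-1: NN|Nn|nn
⇒ N over [I-1,I-2,II-1,II-2,III-1]: 59 consistent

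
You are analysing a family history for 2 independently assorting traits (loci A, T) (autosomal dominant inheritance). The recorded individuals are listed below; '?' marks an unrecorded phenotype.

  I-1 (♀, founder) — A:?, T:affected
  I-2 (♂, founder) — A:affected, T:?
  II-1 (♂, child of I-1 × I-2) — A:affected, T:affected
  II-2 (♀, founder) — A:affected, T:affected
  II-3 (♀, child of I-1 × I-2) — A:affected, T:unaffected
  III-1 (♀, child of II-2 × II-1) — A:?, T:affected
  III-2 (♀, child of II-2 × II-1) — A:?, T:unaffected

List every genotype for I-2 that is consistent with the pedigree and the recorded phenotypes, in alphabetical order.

I-2 ∈ {AA Tt, AA tt, Aa Tt, Aa tt}

A/I-1 ? ·: aa|Aa|AA
A/I-2 aff ·: Aa|AA
A/II-1 aff I-1×I-2: Aa|AA
A/II-2 aff ·: Aa|AA
A/II-3 aff I-1×I-2: Aa|AA
A/III-1 ? II-2×II-1: aa|Aa|AA
A/III-2 ? II-2×II-1: aa|Aa|AA
⇒ A over [I-1,I-2,II-1,II-2,II-3,III-1,III-2]: 139 consistent
T/I-1 aff ·: Tt
T/I-2 ? ·: tt|Tt
T/II-1 aff I-1×I-2: Tt
T/II-2 aff ·: Tt
T/II-3 un I-1×I-2: tt
T/III-1 aff II-2×II-1: Tt|TT
T/III-2 un II-2×II-1: tt
⇒ T over [I-1,I-2,II-1,II-2,II-3,III-1,III-2]: 4 consistent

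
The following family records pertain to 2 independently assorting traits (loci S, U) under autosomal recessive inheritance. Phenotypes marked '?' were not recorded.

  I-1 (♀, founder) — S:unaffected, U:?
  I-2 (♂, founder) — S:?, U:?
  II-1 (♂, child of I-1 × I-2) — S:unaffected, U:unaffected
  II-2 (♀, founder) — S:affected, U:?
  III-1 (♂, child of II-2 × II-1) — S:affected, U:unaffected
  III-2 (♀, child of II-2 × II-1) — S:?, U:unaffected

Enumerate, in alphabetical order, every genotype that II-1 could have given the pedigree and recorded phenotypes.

S/I-1 un ·: SS|Ss
S/I-2 ? ·: SS|Ss|ss
S/II-1 un I-1×I-2: Ss
S/II-2 aff ·: ss
S/III-1 aff II-2×II-1: ss
S/III-2 ? II-2×II-1: Ss|ss
⇒ S over [I-1,I-2,II-1,II-2,III-1,III-2]: 10 consistent
U/I-1 ? ·: UU|Uu|uu
U/I-2 ? ·: UU|Uu|uu
U/II-1 un I-1×I-2: UU|Uu
U/II-2 ? ·: UU|Uu|uu
U/III-1 un II-2×II-1: UU|Uu
U/III-2 un II-2×II-1: UU|Uu
⇒ U over [I-1,I-2,II-1,II-2,III-1,III-2]: 87 consistent

II-1 ∈ {Ss UU, Ss Uu}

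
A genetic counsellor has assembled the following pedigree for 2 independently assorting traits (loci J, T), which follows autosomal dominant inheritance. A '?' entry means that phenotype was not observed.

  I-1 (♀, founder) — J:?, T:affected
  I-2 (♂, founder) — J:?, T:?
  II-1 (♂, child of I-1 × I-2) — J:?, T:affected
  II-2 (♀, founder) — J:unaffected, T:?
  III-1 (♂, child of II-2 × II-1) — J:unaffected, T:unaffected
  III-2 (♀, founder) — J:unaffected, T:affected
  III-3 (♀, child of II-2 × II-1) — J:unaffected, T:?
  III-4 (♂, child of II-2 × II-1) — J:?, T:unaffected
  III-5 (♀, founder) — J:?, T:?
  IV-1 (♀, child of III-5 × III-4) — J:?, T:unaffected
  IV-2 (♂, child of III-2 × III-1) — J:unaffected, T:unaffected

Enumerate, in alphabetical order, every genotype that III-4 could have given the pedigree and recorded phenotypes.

J/I-1 ? ·: jj|Jj|JJ
J/I-2 ? ·: jj|Jj|JJ
J/II-1 ? I-1×I-2: jj|Jj
J/II-2 un ·: jj
J/III-1 un II-2×II-1: jj
J/III-2 un ·: jj
J/III-3 un II-2×II-1: jj
J/III-4 ? II-2×II-1: jj|Jj
J/III-5 ? ·: jj|Jj|JJ
J/IV-1 ? III-5×III-4: jj|Jj|JJ
J/IV-2 un III-2×III-1: jj
⇒ J over [I-1,I-2,II-1,II-2,III-1,III-2,III-3,III-4,III-5,IV-1,IV-2]: 93 consistent
T/I-1 aff ·: Tt|TT
T/I-2 ? ·: tt|Tt|TT
T/II-1 aff I-1×I-2: Tt
T/II-2 ? ·: tt|Tt
T/III-1 un II-2×II-1: tt
T/III-2 aff ·: Tt
T/III-3 ? II-2×II-1: tt|Tt|TT
T/III-4 un II-2×II-1: tt
T/III-5 ? ·: tt|Tt
T/IV-1 un III-5×III-4: tt
T/IV-2 un III-2×III-1: tt
⇒ T over [I-1,I-2,II-1,II-2,III-1,III-2,III-3,III-4,III-5,IV-1,IV-2]: 50 consistent

III-4 ∈ {Jj tt, jj tt}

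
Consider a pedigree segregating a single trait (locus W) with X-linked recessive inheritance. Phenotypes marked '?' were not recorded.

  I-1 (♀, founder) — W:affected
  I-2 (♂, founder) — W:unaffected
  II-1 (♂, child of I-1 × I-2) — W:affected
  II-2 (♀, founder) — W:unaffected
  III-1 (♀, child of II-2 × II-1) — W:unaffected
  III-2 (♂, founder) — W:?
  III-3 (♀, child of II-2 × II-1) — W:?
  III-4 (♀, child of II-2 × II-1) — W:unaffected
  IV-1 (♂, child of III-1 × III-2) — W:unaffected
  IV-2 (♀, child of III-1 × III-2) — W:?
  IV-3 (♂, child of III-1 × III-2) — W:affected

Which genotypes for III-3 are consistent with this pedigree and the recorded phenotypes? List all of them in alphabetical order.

III-3 ∈ {X^WX^w, X^wX^w}

W/I-1 aff ·: X^wX^w
W/I-2 un ·: X^WY
W/II-1 aff I-1×I-2: X^wY
W/II-2 un ·: X^WX^W|X^WX^w
W/III-1 un II-2×II-1: X^WX^w
W/III-2 ? ·: X^WY|X^wY
W/III-3 ? II-2×II-1: X^WX^w|X^wX^w
W/III-4 un II-2×II-1: X^WX^w
W/IV-1 un III-1×III-2: X^WY
W/IV-2 ? III-1×III-2: X^WX^W|X^WX^w|X^wX^w
W/IV-3 aff III-1×III-2: X^wY
⇒ W over [I-1,I-2,II-1,II-2,III-1,III-2,III-3,III-4,IV-1,IV-2,IV-3]: 12 consistent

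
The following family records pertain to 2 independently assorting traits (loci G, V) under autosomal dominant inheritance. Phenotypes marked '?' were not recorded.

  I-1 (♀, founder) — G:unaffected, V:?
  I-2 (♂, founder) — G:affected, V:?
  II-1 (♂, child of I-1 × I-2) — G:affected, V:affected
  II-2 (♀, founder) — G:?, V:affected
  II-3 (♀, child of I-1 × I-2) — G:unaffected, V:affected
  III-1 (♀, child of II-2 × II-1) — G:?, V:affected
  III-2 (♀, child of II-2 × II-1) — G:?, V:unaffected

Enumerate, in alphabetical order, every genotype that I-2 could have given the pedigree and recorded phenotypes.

G/I-1 un ·: gg
G/I-2 aff ·: Gg
G/II-1 aff I-1×I-2: Gg
G/II-2 ? ·: gg|Gg|GG
G/II-3 un I-1×I-2: gg
G/III-1 ? II-2×II-1: gg|Gg|GG
G/III-2 ? II-2×II-1: gg|Gg|GG
⇒ G over [I-1,I-2,II-1,II-2,II-3,III-1,III-2]: 17 consistent
V/I-1 ? ·: vv|Vv|VV
V/I-2 ? ·: vv|Vv|VV
V/II-1 aff I-1×I-2: Vv
V/II-2 aff ·: Vv
V/II-3 aff I-1×I-2: Vv|VV
V/III-1 aff II-2×II-1: Vv|VV
V/III-2 un II-2×II-1: vv
⇒ V over [I-1,I-2,II-1,II-2,II-3,III-1,III-2]: 20 consistent

I-2 ∈ {Gg VV, Gg Vv, Gg vv}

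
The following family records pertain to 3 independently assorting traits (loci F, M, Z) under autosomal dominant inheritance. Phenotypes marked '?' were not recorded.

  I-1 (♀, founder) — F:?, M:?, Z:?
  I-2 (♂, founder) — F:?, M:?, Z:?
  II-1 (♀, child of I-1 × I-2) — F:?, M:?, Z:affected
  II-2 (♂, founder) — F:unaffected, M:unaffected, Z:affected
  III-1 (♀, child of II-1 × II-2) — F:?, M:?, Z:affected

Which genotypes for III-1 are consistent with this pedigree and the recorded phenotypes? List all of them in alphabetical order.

F/I-1 ? ·: ff|Ff|FF
F/I-2 ? ·: ff|Ff|FF
F/II-1 ? I-1×I-2: ff|Ff|FF
F/II-2 un ·: ff
F/III-1 ? II-1×II-2: ff|Ff
⇒ F over [I-1,I-2,II-1,II-2,III-1]: 22 consistent
M/I-1 ? ·: mm|Mm|MM
M/I-2 ? ·: mm|Mm|MM
M/II-1 ? I-1×I-2: mm|Mm|MM
M/II-2 un ·: mm
M/III-1 ? II-1×II-2: mm|Mm
⇒ M over [I-1,I-2,II-1,II-2,III-1]: 22 consistent
Z/I-1 ? ·: zz|Zz|ZZ
Z/I-2 ? ·: zz|Zz|ZZ
Z/II-1 aff I-1×I-2: Zz|ZZ
Z/II-2 aff ·: Zz|ZZ
Z/III-1 aff II-1×II-2: Zz|ZZ
⇒ Z over [I-1,I-2,II-1,II-2,III-1]: 40 consistent

III-1 ∈ {Ff Mm ZZ, Ff Mm Zz, Ff mm ZZ, Ff mm Zz, ff Mm ZZ, ff Mm Zz, ff mm ZZ, ff mm Zz}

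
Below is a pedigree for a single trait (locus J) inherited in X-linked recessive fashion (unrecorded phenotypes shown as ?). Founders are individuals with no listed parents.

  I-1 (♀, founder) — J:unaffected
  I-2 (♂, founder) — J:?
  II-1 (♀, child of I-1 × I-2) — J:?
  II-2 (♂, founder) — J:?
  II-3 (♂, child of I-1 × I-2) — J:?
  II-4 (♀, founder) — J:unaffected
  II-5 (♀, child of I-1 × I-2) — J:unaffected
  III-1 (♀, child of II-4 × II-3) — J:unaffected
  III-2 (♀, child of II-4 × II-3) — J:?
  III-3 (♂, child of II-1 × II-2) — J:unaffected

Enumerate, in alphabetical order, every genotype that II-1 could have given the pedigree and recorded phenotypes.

II-1 ∈ {X^JX^J, X^JX^j}

J/I-1 un ·: X^JX^J|X^JX^j
J/I-2 ? ·: X^JY|X^jY
J/II-1 ? I-1×I-2: X^JX^J|X^JX^j
J/II-2 ? ·: X^JY|X^jY
J/II-3 ? I-1×I-2: X^JY|X^jY
J/II-4 un ·: X^JX^J|X^JX^j
J/II-5 un I-1×I-2: X^JX^J|X^JX^j
J/III-1 un II-4×II-3: X^JX^J|X^JX^j
J/III-2 ? II-4×II-3: X^JX^J|X^JX^j|X^jX^j
J/III-3 un II-1×II-2: X^JY
⇒ J over [I-1,I-2,II-1,II-2,II-3,II-4,II-5,III-1,III-2,III-3]: 100 consistent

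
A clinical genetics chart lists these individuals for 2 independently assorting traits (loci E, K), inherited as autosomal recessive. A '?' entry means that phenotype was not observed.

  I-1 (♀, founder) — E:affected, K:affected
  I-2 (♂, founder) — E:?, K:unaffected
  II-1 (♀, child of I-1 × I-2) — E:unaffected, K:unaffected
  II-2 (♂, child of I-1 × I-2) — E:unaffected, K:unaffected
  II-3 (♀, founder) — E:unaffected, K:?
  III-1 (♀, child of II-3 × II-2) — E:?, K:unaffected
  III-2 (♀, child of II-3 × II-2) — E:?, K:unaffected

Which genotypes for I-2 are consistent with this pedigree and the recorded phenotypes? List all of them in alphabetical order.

I-2 ∈ {EE KK, EE Kk, Ee KK, Ee Kk}

E/I-1 aff ·: ee
E/I-2 ? ·: EE|Ee
E/II-1 un I-1×I-2: Ee
E/II-2 un I-1×I-2: Ee
E/II-3 un ·: EE|Ee
E/III-1 ? II-3×II-2: EE|Ee|ee
E/III-2 ? II-3×II-2: EE|Ee|ee
⇒ E over [I-1,I-2,II-1,II-2,II-3,III-1,III-2]: 26 consistent
K/I-1 aff ·: kk
K/I-2 un ·: KK|Kk
K/II-1 un I-1×I-2: Kk
K/II-2 un I-1×I-2: Kk
K/II-3 ? ·: KK|Kk|kk
K/III-1 un II-3×II-2: KK|Kk
K/III-2 un II-3×II-2: KK|Kk
⇒ K over [I-1,I-2,II-1,II-2,II-3,III-1,III-2]: 18 consistent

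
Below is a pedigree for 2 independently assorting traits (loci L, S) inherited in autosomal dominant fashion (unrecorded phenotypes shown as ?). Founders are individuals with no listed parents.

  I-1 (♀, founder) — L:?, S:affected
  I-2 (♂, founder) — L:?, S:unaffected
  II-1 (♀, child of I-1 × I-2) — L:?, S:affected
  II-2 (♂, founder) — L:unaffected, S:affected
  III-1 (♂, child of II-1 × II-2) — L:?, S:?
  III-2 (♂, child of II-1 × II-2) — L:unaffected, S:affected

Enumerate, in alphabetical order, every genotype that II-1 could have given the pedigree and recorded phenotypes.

L/I-1 ? ·: ll|Ll|LL
L/I-2 ? ·: ll|Ll|LL
L/II-1 ? I-1×I-2: ll|Ll
L/II-2 un ·: ll
L/III-1 ? II-1×II-2: ll|Ll
L/III-2 un II-1×II-2: ll
⇒ L over [I-1,I-2,II-1,II-2,III-1,III-2]: 18 consistent
S/I-1 aff ·: Ss|SS
S/I-2 un ·: ss
S/II-1 aff I-1×I-2: Ss
S/II-2 aff ·: Ss|SS
S/III-1 ? II-1×II-2: ss|Ss|SS
S/III-2 aff II-1×II-2: Ss|SS
⇒ S over [I-1,I-2,II-1,II-2,III-1,III-2]: 20 consistent

II-1 ∈ {Ll Ss, ll Ss}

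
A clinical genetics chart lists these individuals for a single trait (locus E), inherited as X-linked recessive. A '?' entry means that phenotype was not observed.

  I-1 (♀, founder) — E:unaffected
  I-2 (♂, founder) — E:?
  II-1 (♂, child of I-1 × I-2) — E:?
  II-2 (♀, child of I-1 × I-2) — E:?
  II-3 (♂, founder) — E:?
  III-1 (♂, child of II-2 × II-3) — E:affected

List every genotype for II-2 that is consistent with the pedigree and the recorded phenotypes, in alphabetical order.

II-2 ∈ {X^EX^e, X^eX^e}

E/I-1 un ·: X^EX^E|X^EX^e
E/I-2 ? ·: X^EY|X^eY
E/II-1 ? I-1×I-2: X^EY|X^eY
E/II-2 ? I-1×I-2: X^EX^e|X^eX^e
E/II-3 ? ·: X^EY|X^eY
E/III-1 aff II-2×II-3: X^eY
⇒ E over [I-1,I-2,II-1,II-2,II-3,III-1]: 14 consistent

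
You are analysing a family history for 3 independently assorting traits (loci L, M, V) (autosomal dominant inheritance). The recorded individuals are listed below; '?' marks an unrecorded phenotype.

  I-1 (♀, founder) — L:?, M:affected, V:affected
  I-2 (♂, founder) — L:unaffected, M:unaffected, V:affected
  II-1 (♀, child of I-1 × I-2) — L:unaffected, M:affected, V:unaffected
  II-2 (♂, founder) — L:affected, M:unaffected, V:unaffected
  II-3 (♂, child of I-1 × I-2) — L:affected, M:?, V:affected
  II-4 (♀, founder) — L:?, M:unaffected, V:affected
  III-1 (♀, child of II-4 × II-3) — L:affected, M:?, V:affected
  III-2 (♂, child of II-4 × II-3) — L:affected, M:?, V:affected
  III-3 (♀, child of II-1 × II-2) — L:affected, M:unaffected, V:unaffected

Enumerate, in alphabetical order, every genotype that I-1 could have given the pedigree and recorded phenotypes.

L/I-1 ? ·: Ll
L/I-2 un ·: ll
L/II-1 un I-1×I-2: ll
L/II-2 aff ·: Ll|LL
L/II-3 aff I-1×I-2: Ll
L/II-4 ? ·: ll|Ll|LL
L/III-1 aff II-4×II-3: Ll|LL
L/III-2 aff II-4×II-3: Ll|LL
L/III-3 aff II-1×II-2: Ll
⇒ L over [I-1,I-2,II-1,II-2,II-3,II-4,III-1,III-2,III-3]: 18 consistent
M/I-1 aff ·: Mm|MM
M/I-2 un ·: mm
M/II-1 aff I-1×I-2: Mm
M/II-2 un ·: mm
M/II-3 ? I-1×I-2: mm|Mm
M/II-4 un ·: mm
M/III-1 ? II-4×II-3: mm|Mm
M/III-2 ? II-4×II-3: mm|Mm
M/III-3 un II-1×II-2: mm
⇒ M over [I-1,I-2,II-1,II-2,II-3,II-4,III-1,III-2,III-3]: 9 consistent
V/I-1 aff ·: Vv
V/I-2 aff ·: Vv
V/II-1 un I-1×I-2: vv
V/II-2 un ·: vv
V/II-3 aff I-1×I-2: Vv|VV
V/II-4 aff ·: Vv|VV
V/III-1 aff II-4×II-3: Vv|VV
V/III-2 aff II-4×II-3: Vv|VV
V/III-3 un II-1×II-2: vv
⇒ V over [I-1,I-2,II-1,II-2,II-3,II-4,III-1,III-2,III-3]: 13 consistent

I-1 ∈ {Ll MM Vv, Ll Mm Vv}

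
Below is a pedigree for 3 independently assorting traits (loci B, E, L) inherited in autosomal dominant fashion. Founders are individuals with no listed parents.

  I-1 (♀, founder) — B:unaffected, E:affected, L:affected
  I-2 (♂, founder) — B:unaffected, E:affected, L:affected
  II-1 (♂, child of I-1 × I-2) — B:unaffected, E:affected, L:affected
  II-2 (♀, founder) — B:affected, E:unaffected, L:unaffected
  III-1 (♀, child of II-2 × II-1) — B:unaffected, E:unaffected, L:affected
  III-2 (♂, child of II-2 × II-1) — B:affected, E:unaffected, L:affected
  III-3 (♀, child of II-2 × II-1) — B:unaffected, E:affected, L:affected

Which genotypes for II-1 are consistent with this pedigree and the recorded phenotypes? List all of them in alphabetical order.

II-1 ∈ {bb Ee LL, bb Ee Ll}

B/I-1 un ·: bb
B/I-2 un ·: bb
B/II-1 un I-1×I-2: bb
B/II-2 aff ·: Bb
B/III-1 un II-2×II-1: bb
B/III-2 aff II-2×II-1: Bb
B/III-3 un II-2×II-1: bb
⇒ B over [I-1,I-2,II-1,II-2,III-1,III-2,III-3]: 1 consistent
E/I-1 aff ·: Ee|EE
E/I-2 aff ·: Ee|EE
E/II-1 aff I-1×I-2: Ee
E/II-2 un ·: ee
E/III-1 un II-2×II-1: ee
E/III-2 un II-2×II-1: ee
E/III-3 aff II-2×II-1: Ee
⇒ E over [I-1,I-2,II-1,II-2,III-1,III-2,III-3]: 3 consistent
L/I-1 aff ·: Ll|LL
L/I-2 aff ·: Ll|LL
L/II-1 aff I-1×I-2: Ll|LL
L/II-2 un ·: ll
L/III-1 aff II-2×II-1: Ll
L/III-2 aff II-2×II-1: Ll
L/III-3 aff II-2×II-1: Ll
⇒ L over [I-1,I-2,II-1,II-2,III-1,III-2,III-3]: 7 consistent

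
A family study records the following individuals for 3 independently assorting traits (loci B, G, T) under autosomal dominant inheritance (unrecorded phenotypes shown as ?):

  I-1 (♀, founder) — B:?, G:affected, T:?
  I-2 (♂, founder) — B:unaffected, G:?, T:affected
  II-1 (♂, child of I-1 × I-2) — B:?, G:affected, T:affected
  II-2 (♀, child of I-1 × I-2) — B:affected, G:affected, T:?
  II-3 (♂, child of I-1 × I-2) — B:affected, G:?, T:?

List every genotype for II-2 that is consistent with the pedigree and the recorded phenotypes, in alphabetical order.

II-2 ∈ {Bb GG TT, Bb GG Tt, Bb GG tt, Bb Gg TT, Bb Gg Tt, Bb Gg tt}

B/I-1 ? ·: Bb|BB
B/I-2 un ·: bb
B/II-1 ? I-1×I-2: bb|Bb
B/II-2 aff I-1×I-2: Bb
B/II-3 aff I-1×I-2: Bb
⇒ B over [I-1,I-2,II-1,II-2,II-3]: 3 consistent
G/I-1 aff ·: Gg|GG
G/I-2 ? ·: gg|Gg|GG
G/II-1 aff I-1×I-2: Gg|GG
G/II-2 aff I-1×I-2: Gg|GG
G/II-3 ? I-1×I-2: gg|Gg|GG
⇒ G over [I-1,I-2,II-1,II-2,II-3]: 32 consistent
T/I-1 ? ·: tt|Tt|TT
T/I-2 aff ·: Tt|TT
T/II-1 aff I-1×I-2: Tt|TT
T/II-2 ? I-1×I-2: tt|Tt|TT
T/II-3 ? I-1×I-2: tt|Tt|TT
⇒ T over [I-1,I-2,II-1,II-2,II-3]: 40 consistent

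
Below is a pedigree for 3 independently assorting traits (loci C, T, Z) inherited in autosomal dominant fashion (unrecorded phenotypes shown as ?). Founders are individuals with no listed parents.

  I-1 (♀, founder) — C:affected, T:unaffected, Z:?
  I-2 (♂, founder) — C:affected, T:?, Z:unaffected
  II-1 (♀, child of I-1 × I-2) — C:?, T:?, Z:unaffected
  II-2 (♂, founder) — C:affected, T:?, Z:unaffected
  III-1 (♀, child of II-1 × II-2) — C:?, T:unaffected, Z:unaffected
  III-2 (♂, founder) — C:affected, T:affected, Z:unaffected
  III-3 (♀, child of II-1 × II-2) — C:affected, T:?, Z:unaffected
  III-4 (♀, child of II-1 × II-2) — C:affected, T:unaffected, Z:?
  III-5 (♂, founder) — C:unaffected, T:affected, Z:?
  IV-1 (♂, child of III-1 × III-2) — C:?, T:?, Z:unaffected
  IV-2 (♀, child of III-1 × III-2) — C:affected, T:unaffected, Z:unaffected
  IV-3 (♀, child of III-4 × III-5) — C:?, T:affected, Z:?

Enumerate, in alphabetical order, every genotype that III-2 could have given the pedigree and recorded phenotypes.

III-2 ∈ {CC Tt zz, Cc Tt zz}

C/I-1 aff ·: Cc|CC
C/I-2 aff ·: Cc|CC
C/II-1 ? I-1×I-2: cc|Cc|CC
C/II-2 aff ·: Cc|CC
C/III-1 ? II-1×II-2: cc|Cc|CC
C/III-2 aff ·: Cc|CC
C/III-3 aff II-1×II-2: Cc|CC
C/III-4 aff II-1×II-2: Cc|CC
C/III-5 un ·: cc
C/IV-1 ? III-1×III-2: cc|Cc|CC
C/IV-2 aff III-1×III-2: Cc|CC
C/IV-3 ? III-4×III-5: cc|Cc
⇒ C over [I-1,I-2,II-1,II-2,III-1,III-2,III-3,III-4,III-5,IV-1,IV-2,IV-3]: 1020 consistent
T/I-1 un ·: tt
T/I-2 ? ·: tt|Tt|TT
T/II-1 ? I-1×I-2: tt|Tt
T/II-2 ? ·: tt|Tt
T/III-1 un II-1×II-2: tt
T/III-2 aff ·: Tt
T/III-3 ? II-1×II-2: tt|Tt|TT
T/III-4 un II-1×II-2: tt
T/III-5 aff ·: Tt|TT
T/IV-1 ? III-1×III-2: tt|Tt
T/IV-2 un III-1×III-2: tt
T/IV-3 aff III-4×III-5: Tt
⇒ T over [I-1,I-2,II-1,II-2,III-1,III-2,III-3,III-4,III-5,IV-1,IV-2,IV-3]: 64 consistent
Z/I-1 ? ·: zz|Zz
Z/I-2 un ·: zz
Z/II-1 un I-1×I-2: zz
Z/II-2 un ·: zz
Z/III-1 un II-1×II-2: zz
Z/III-2 un ·: zz
Z/III-3 un II-1×II-2: zz
Z/III-4 ? II-1×II-2: zz
Z/III-5 ? ·: zz|Zz|ZZ
Z/IV-1 un III-1×III-2: zz
Z/IV-2 un III-1×III-2: zz
Z/IV-3 ? III-4×III-5: zz|Zz
⇒ Z over [I-1,I-2,II-1,II-2,III-1,III-2,III-3,III-4,III-5,IV-1,IV-2,IV-3]: 8 consistent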